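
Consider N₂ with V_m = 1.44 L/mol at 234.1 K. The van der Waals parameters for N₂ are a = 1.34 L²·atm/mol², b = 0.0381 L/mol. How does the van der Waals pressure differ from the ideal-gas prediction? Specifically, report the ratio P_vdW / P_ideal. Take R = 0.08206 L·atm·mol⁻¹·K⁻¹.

P_vdW / P_ideal ≈ 0.9787

Ideal: P_ideal = RT/V_m = (0.08206)(234.1)/1.44 = 13.3404 atm
vdW: P = RT/(V_m − b) − a/V_m² = 19.2102/1.40190 − 1.34/2.07360 = 13.7030 − 0.646219 = 13.0568 atm
Ratio = 13.0568/13.3404 = 0.9787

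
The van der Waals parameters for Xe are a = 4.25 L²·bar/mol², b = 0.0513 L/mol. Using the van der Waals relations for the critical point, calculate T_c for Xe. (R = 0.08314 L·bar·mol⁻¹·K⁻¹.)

T_c ≈ 295.2 K

For a van der Waals gas, T_c = 8a/(27Rb).
T_c = 8×4.25/(27×0.08314×0.0513) = 34.000/0.11516 = 295.2 K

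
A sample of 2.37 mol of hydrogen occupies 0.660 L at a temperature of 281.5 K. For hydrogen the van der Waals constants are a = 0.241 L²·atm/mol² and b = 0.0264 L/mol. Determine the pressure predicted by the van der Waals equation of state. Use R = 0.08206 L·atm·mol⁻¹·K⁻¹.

P ≈ 88.53 atm

P = nRT/(V − nb) − a n²/V²
nRT/(V − nb) = (2.37)(0.08206)(281.5)/(0.660 − 2.37×0.0264) = 54.747/0.59743 = 91.638 atm
a n²/V² = (0.241)(2.37)²/(0.660)² = 3.1076 atm
P = 91.638 − 3.1076 = 88.53 atm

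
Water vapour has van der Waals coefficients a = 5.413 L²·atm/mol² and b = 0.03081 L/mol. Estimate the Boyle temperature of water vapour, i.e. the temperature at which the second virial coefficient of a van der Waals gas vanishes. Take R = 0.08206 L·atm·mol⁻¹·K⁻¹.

For a van der Waals gas the second virial coefficient B₂ = b − a/(RT) vanishes at T_B = a/(Rb).
T_B = 5.413/(0.08206×0.03081) = 5.413/0.0025283 = 2141 K

T_B ≈ 2141 K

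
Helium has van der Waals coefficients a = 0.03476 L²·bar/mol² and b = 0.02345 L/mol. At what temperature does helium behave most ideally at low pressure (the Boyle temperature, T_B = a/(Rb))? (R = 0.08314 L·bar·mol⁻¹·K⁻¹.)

For a van der Waals gas the second virial coefficient B₂ = b − a/(RT) vanishes at T_B = a/(Rb).
T_B = 0.03476/(0.08314×0.02345) = 0.03476/0.0019496 = 17.83 K

T_B ≈ 17.83 K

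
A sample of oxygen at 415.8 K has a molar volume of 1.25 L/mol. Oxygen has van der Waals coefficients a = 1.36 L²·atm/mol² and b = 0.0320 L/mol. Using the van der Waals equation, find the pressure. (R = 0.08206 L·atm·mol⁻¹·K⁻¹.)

P ≈ 27.14 atm

P = RT/(V_m − b) − a/V_m²
RT/(V_m − b) = (0.08206)(415.8)/(1.25 − 0.0320) = 34.121/1.2180 = 28.014 atm
a/V_m² = 1.36/(1.25)² = 0.87040 atm
P = 28.014 − 0.87040 = 27.14 atm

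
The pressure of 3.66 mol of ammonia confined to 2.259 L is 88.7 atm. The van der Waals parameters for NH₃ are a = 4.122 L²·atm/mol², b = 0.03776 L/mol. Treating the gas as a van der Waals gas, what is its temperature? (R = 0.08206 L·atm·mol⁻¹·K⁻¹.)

T ≈ 702.7 K

T = (P + a n²/V²)(V − nb)/(nR)
P + a n²/V² = 88.7 + (4.122)(3.66)²/(2.259)² = 99.520 atm
V − nb = 2.259 − (3.66)(0.03776) = 2.1208 L
T = (99.520)(2.1208)/((3.66)(0.08206)) = 702.7 K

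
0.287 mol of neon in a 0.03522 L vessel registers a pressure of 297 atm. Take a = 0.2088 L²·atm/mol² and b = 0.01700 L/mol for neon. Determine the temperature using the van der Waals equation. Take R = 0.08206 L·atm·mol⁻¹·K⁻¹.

T ≈ 400.5 K

T = (P + a n²/V²)(V − nb)/(nR)
P + a n²/V² = 297 + (0.2088)(0.287)²/(0.03522)² = 310.86 atm
V − nb = 0.03522 − (0.287)(0.01700) = 0.030341 L
T = (310.86)(0.030341)/((0.287)(0.08206)) = 400.5 K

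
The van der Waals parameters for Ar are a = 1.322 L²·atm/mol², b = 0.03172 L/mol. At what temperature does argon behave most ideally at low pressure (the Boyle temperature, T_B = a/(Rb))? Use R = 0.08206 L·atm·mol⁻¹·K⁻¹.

For a van der Waals gas the second virial coefficient B₂ = b − a/(RT) vanishes at T_B = a/(Rb).
T_B = 1.322/(0.08206×0.03172) = 1.322/0.0026029 = 507.9 K

T_B ≈ 507.9 K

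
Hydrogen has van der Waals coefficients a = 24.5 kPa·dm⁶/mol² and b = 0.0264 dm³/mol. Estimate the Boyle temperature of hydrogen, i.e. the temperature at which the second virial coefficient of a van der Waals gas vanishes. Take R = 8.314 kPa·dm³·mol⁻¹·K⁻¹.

For a van der Waals gas the second virial coefficient B₂ = b − a/(RT) vanishes at T_B = a/(Rb).
T_B = 24.5/(8.314×0.0264) = 24.5/0.21949 = 111.6 K

T_B ≈ 111.6 K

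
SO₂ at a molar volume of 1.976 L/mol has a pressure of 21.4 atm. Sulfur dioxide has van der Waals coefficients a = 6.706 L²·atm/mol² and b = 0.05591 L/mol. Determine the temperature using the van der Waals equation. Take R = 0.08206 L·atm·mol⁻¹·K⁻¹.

T ≈ 540.9 K

T = (P + a/V_m²)(V_m − b)/R
P + a/V_m² = 21.4 + 6.706/(1.976)² = 23.117 atm
V_m − b = 1.976 − 0.05591 = 1.9201 L/mol
T = (23.117)(1.9201)/0.08206 = 540.9 K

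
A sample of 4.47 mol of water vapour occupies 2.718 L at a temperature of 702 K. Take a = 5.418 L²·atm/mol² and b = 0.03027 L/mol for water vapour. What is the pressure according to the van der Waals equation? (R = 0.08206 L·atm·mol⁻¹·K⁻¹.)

P = nRT/(V − nb) − a n²/V²
nRT/(V − nb) = (4.47)(0.08206)(702)/(2.718 − 4.47×0.03027) = 257.50/2.5827 = 99.702 atm
a n²/V² = (5.418)(4.47)²/(2.718)² = 14.654 atm
P = 99.702 − 14.654 = 85.05 atm

P ≈ 85.05 atm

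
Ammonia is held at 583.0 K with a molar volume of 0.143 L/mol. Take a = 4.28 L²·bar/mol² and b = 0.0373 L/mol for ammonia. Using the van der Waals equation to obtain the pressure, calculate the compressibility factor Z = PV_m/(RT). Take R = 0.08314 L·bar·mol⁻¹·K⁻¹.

P = RT/(V_m − b) − a/V_m² = (0.08314)(583.0)/(0.143 − 0.0373) − 4.28/(0.143)²
  = 48.471/0.10570 − 209.30 = 458.57 − 209.30 = 249.27 bar
Z = PV_m/(RT) = (249.27)(0.143)/((0.08314)(583.0)) = 35.646/48.471 = 0.7354

Z ≈ 0.7354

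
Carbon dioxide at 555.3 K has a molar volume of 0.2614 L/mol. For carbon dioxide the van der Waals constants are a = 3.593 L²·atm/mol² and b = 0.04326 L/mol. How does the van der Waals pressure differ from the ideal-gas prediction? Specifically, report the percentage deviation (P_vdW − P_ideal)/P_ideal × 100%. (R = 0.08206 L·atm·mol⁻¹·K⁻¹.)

Ideal: P_ideal = RT/V_m = (0.08206)(555.3)/0.2614 = 174.323 atm
vdW: P = RT/(V_m − b) − a/V_m² = 45.5679/0.218140 − 3.593/0.0683300 = 208.893 − 52.5831 = 156.310 atm
% deviation = (156.310 − 174.323)/174.323 × 100% = -10.33%

-10.33 %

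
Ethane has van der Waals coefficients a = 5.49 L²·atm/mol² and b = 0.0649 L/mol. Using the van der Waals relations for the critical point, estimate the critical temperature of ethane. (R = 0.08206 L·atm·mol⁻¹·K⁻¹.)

T_c ≈ 305.4 K

For a van der Waals gas, T_c = 8a/(27Rb).
T_c = 8×5.49/(27×0.08206×0.0649) = 43.920/0.14379 = 305.4 K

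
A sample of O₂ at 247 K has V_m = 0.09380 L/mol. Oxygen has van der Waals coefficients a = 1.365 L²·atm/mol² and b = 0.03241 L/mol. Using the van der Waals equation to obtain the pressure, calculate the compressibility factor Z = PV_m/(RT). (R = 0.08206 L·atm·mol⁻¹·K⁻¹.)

Z ≈ 0.8100

P = RT/(V_m − b) − a/V_m² = (0.08206)(247)/(0.09380 − 0.03241) − 1.365/(0.09380)²
  = 20.269/0.061390 − 155.14 = 330.17 − 155.14 = 175.03 atm
Z = PV_m/(RT) = (175.03)(0.09380)/((0.08206)(247)) = 16.418/20.269 = 0.8100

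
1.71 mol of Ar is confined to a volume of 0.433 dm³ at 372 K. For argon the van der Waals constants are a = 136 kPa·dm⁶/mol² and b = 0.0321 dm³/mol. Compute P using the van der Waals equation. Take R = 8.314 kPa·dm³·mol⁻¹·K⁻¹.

P = nRT/(V − nb) − a n²/V²
nRT/(V − nb) = (1.71)(8.314)(372)/(0.433 − 1.71×0.0321) = 5288.7/0.37811 = 13987 kPa
a n²/V² = (136)(1.71)²/(0.433)² = 2121.1 kPa
P = 13987 − 2121.1 = 11866 kPa

P ≈ 11866 kPa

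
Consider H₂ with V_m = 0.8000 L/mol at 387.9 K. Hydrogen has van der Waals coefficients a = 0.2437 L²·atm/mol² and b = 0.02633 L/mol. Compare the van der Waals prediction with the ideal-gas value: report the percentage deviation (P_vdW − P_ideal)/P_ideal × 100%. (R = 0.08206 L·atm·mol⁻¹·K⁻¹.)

Ideal: P_ideal = RT/V_m = (0.08206)(387.9)/0.8000 = 39.7888 atm
vdW: P = RT/(V_m − b) − a/V_m² = 31.8311/0.773670 − 0.2437/0.640000 = 41.1430 − 0.380781 = 40.7622 atm
% deviation = (40.7622 − 39.7888)/39.7888 × 100% = 2.45%

2.45 %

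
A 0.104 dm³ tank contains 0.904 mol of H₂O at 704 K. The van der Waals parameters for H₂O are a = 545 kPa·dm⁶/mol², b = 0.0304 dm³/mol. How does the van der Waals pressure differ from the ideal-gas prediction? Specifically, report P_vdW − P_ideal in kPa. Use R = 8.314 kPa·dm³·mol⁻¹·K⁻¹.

Ideal: P_ideal = nRT/V = (0.904)(8.314)(704)/0.104 = 50876.6 kPa
vdW: P = nRT/(V − nb) − a n²/V² = 5291.16/0.0765184 − 445.383/0.0108160 = 69148.9 − 41178.2 = 27970.7 kPa
ΔP = 27970.7 − 50876.6 = -22906 kPa

ΔP ≈ -22906 kPa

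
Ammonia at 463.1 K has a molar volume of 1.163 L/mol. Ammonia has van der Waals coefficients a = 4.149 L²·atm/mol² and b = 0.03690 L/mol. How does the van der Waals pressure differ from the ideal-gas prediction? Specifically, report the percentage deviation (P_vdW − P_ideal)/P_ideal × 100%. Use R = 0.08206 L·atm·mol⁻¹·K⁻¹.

Ideal: P_ideal = RT/V_m = (0.08206)(463.1)/1.163 = 32.6758 atm
vdW: P = RT/(V_m − b) − a/V_m² = 38.0020/1.12610 − 4.149/1.35257 = 33.7466 − 3.06749 = 30.6791 atm
% deviation = (30.6791 − 32.6758)/32.6758 × 100% = -6.11%

-6.11 %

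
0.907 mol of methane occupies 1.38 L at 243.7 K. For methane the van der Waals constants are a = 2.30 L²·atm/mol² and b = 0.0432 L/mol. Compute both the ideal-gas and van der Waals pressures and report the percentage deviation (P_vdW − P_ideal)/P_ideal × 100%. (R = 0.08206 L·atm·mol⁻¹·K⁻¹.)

Ideal: P_ideal = nRT/V = (0.907)(0.08206)(243.7)/1.38 = 13.1436 atm
vdW: P = nRT/(V − nb) − a n²/V² = 18.1382/1.34082 − 1.89209/1.90440 = 13.5277 − 0.993536 = 12.5342 atm
% deviation = (12.5342 − 13.1436)/13.1436 × 100% = -4.64%

-4.64 %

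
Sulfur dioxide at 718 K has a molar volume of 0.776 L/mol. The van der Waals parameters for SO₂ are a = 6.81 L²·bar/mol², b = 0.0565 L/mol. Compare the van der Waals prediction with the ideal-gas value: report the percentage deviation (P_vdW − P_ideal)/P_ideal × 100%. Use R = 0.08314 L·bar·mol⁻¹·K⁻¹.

-6.85 %

Ideal: P_ideal = RT/V_m = (0.08314)(718)/0.776 = 76.9259 bar
vdW: P = RT/(V_m − b) − a/V_m² = 59.6945/0.719500 − 6.81/0.602176 = 82.9666 − 11.3090 = 71.6576 bar
% deviation = (71.6576 − 76.9259)/76.9259 × 100% = -6.85%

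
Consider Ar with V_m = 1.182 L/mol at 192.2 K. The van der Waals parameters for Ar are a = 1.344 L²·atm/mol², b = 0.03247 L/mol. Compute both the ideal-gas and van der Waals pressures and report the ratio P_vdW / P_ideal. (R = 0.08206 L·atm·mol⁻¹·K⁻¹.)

P_vdW / P_ideal ≈ 0.9562

Ideal: P_ideal = RT/V_m = (0.08206)(192.2)/1.182 = 13.3434 atm
vdW: P = RT/(V_m − b) − a/V_m² = 15.7719/1.14953 − 1.344/1.39712 = 13.7203 − 0.961979 = 12.7583 atm
Ratio = 12.7583/13.3434 = 0.9562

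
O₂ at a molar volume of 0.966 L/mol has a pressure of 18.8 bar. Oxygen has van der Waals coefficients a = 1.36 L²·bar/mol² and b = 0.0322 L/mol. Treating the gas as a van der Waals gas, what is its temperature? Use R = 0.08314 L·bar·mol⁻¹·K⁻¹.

T ≈ 227.5 K

T = (P + a/V_m²)(V_m − b)/R
P + a/V_m² = 18.8 + 1.36/(0.966)² = 20.257 bar
V_m − b = 0.966 − 0.0322 = 0.93380 L/mol
T = (20.257)(0.93380)/0.08314 = 227.5 K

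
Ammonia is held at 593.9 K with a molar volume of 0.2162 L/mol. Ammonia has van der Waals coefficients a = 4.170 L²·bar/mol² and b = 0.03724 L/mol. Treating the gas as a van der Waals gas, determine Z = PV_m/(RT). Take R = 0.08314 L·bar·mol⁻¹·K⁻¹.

Z ≈ 0.8175

P = RT/(V_m − b) − a/V_m² = (0.08314)(593.9)/(0.2162 − 0.03724) − 4.170/(0.2162)²
  = 49.377/0.17896 − 89.212 = 275.91 − 89.212 = 186.70 bar
Z = PV_m/(RT) = (186.70)(0.2162)/((0.08314)(593.9)) = 40.365/49.377 = 0.8175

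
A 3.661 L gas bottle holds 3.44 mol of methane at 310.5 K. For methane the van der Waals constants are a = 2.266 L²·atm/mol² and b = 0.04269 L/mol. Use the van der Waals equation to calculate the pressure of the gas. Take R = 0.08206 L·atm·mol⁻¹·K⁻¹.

P ≈ 22.94 atm

P = nRT/(V − nb) − a n²/V²
nRT/(V − nb) = (3.44)(0.08206)(310.5)/(3.661 − 3.44×0.04269) = 87.650/3.5141 = 24.942 atm
a n²/V² = (2.266)(3.44)²/(3.661)² = 2.0007 atm
P = 24.942 − 2.0007 = 22.94 atm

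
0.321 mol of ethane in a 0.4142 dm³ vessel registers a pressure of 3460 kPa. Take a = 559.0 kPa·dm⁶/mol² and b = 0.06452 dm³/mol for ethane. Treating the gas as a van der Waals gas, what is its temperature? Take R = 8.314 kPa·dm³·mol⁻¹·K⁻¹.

T ≈ 559.6 K

T = (P + a n²/V²)(V − nb)/(nR)
P + a n²/V² = 3460 + (559.0)(0.321)²/(0.4142)² = 3795.7 kPa
V − nb = 0.4142 − (0.321)(0.06452) = 0.39349 dm³
T = (3795.7)(0.39349)/((0.321)(8.314)) = 559.6 K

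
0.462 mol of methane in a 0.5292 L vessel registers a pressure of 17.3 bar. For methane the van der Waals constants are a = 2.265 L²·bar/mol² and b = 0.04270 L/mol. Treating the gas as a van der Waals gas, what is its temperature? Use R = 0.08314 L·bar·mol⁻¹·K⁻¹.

T = (P + a n²/V²)(V − nb)/(nR)
P + a n²/V² = 17.3 + (2.265)(0.462)²/(0.5292)² = 19.026 bar
V − nb = 0.5292 − (0.462)(0.04270) = 0.50947 L
T = (19.026)(0.50947)/((0.462)(0.08314)) = 252.4 K

T ≈ 252.4 K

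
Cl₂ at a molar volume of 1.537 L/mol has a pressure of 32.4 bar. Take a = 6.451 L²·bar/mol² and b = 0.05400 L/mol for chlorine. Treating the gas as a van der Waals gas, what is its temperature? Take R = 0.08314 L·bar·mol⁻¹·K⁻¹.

T ≈ 626.6 K

T = (P + a/V_m²)(V_m − b)/R
P + a/V_m² = 32.4 + 6.451/(1.537)² = 35.131 bar
V_m − b = 1.537 − 0.05400 = 1.4830 L/mol
T = (35.131)(1.4830)/0.08314 = 626.6 K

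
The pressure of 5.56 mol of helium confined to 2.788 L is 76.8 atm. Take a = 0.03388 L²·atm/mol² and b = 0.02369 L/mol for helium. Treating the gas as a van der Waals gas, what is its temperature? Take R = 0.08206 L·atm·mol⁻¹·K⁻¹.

T = (P + a n²/V²)(V − nb)/(nR)
P + a n²/V² = 76.8 + (0.03388)(5.56)²/(2.788)² = 76.935 atm
V − nb = 2.788 − (5.56)(0.02369) = 2.6563 L
T = (76.935)(2.6563)/((5.56)(0.08206)) = 447.9 K

T ≈ 447.9 K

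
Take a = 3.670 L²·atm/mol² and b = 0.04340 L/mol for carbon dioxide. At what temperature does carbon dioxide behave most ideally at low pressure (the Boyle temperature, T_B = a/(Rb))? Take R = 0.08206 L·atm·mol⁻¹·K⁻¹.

For a van der Waals gas the second virial coefficient B₂ = b − a/(RT) vanishes at T_B = a/(Rb).
T_B = 3.670/(0.08206×0.04340) = 3.670/0.0035614 = 1030 K

T_B ≈ 1030 K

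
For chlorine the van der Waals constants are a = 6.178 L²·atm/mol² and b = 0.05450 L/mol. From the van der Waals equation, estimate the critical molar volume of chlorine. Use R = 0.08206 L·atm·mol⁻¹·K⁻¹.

For a van der Waals gas, V_m,c = 3b.
V_m,c = 3×0.05450 = 0.1635 L/mol

V_m,c ≈ 0.1635 L/mol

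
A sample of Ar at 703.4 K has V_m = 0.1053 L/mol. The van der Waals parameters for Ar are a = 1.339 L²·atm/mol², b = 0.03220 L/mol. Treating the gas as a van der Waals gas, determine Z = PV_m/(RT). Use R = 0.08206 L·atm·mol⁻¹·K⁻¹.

P = RT/(V_m − b) − a/V_m² = (0.08206)(703.4)/(0.1053 − 0.03220) − 1.339/(0.1053)²
  = 57.721/0.073100 − 120.76 = 789.62 − 120.76 = 668.86 atm
Z = PV_m/(RT) = (668.86)(0.1053)/((0.08206)(703.4)) = 70.431/57.721 = 1.220

Z ≈ 1.220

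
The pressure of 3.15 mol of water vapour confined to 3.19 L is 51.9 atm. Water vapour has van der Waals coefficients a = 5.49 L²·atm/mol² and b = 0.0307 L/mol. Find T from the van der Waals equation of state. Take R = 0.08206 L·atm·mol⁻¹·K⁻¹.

T ≈ 685.1 K

T = (P + a n²/V²)(V − nb)/(nR)
P + a n²/V² = 51.9 + (5.49)(3.15)²/(3.19)² = 57.253 atm
V − nb = 3.19 − (3.15)(0.0307) = 3.0933 L
T = (57.253)(3.0933)/((3.15)(0.08206)) = 685.1 K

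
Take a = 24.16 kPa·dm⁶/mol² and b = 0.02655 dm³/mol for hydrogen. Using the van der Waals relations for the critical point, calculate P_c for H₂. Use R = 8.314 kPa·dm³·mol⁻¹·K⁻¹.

For a van der Waals gas, P_c = a/(27b²).
P_c = 24.16/(27×(0.02655)²) = 24.16/0.019032 = 1269 kPa

P_c ≈ 1269 kPa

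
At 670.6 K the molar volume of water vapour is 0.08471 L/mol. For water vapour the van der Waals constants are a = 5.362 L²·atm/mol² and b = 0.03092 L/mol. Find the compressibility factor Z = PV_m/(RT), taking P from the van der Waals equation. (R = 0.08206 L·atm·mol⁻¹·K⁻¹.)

P = RT/(V_m − b) − a/V_m² = (0.08206)(670.6)/(0.08471 − 0.03092) − 5.362/(0.08471)²
  = 55.029/0.053790 − 747.24 = 1023.0 − 747.24 = 275.8 atm
Z = PV_m/(RT) = (275.8)(0.08471)/((0.08206)(670.6)) = 23.363/55.029 = 0.4246

Z ≈ 0.4246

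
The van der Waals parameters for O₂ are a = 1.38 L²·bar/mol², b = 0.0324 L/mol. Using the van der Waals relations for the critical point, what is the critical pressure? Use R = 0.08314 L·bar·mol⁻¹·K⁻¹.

For a van der Waals gas, P_c = a/(27b²).
P_c = 1.38/(27×(0.0324)²) = 1.38/0.028344 = 48.69 bar

P_c ≈ 48.69 bar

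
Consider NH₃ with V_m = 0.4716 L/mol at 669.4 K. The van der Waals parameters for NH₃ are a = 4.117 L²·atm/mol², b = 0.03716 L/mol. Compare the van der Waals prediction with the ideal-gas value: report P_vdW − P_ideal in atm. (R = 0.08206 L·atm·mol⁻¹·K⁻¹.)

ΔP ≈ -8.55 atm

Ideal: P_ideal = RT/V_m = (0.08206)(669.4)/0.4716 = 116.478 atm
vdW: P = RT/(V_m − b) − a/V_m² = 54.9310/0.434440 − 4.117/0.222407 = 126.441 − 18.5111 = 107.930 atm
ΔP = 107.930 − 116.478 = -8.55 atm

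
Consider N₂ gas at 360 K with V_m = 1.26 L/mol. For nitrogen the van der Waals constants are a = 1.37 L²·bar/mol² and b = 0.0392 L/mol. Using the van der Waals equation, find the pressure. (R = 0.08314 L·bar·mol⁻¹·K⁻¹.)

P ≈ 23.65 bar

P = RT/(V_m − b) − a/V_m²
RT/(V_m − b) = (0.08314)(360)/(1.26 − 0.0392) = 29.930/1.2208 = 24.517 bar
a/V_m² = 1.37/(1.26)² = 0.86294 bar
P = 24.517 − 0.86294 = 23.65 bar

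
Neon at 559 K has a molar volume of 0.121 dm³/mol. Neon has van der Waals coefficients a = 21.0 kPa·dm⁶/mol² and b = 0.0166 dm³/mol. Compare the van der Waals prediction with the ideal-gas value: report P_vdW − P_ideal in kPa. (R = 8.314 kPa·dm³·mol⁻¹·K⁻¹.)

ΔP ≈ 4673 kPa

Ideal: P_ideal = RT/V_m = (8.314)(559)/0.121 = 38409.3 kPa
vdW: P = RT/(V_m − b) − a/V_m² = 4647.53/0.104400 − 21.0/0.0146410 = 44516.6 − 1434.33 = 43082.3 kPa
ΔP = 43082.3 − 38409.3 = 4673 kPa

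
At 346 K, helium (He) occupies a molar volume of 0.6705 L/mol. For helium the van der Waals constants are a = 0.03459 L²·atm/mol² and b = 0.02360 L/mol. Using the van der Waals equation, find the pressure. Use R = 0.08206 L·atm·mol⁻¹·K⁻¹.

P = RT/(V_m − b) − a/V_m²
RT/(V_m − b) = (0.08206)(346)/(0.6705 − 0.02360) = 28.393/0.64690 = 43.891 atm
a/V_m² = 0.03459/(0.6705)² = 0.076940 atm
P = 43.891 − 0.076940 = 43.81 atm

P ≈ 43.81 atm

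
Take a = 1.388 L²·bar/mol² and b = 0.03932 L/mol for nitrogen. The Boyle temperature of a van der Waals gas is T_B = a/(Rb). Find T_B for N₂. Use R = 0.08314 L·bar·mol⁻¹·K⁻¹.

For a van der Waals gas the second virial coefficient B₂ = b − a/(RT) vanishes at T_B = a/(Rb).
T_B = 1.388/(0.08314×0.03932) = 1.388/0.0032691 = 424.6 K

T_B ≈ 424.6 K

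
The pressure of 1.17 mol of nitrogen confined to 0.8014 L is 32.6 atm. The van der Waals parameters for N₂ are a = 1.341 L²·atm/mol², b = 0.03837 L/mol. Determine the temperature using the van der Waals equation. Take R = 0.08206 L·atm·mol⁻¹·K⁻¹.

T ≈ 279.4 K

T = (P + a n²/V²)(V − nb)/(nR)
P + a n²/V² = 32.6 + (1.341)(1.17)²/(0.8014)² = 35.458 atm
V − nb = 0.8014 − (1.17)(0.03837) = 0.75651 L
T = (35.458)(0.75651)/((1.17)(0.08206)) = 279.4 K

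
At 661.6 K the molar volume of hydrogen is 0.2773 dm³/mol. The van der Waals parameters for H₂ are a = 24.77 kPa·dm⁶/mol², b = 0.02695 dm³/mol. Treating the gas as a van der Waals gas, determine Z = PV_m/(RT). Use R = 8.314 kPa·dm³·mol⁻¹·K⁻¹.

Z ≈ 1.091

P = RT/(V_m − b) − a/V_m² = (8.314)(661.6)/(0.2773 − 0.02695) − 24.77/(0.2773)²
  = 5500.5/0.25035 − 322.13 = 21971 − 322.13 = 21649 kPa
Z = PV_m/(RT) = (21649)(0.2773)/((8.314)(661.6)) = 6003.3/5500.5 = 1.091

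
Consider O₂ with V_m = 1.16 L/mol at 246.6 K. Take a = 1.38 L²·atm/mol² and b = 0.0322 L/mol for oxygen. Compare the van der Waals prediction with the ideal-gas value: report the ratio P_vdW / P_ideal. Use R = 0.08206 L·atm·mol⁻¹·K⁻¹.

P_vdW / P_ideal ≈ 0.9698

Ideal: P_ideal = RT/V_m = (0.08206)(246.6)/1.16 = 17.4448 atm
vdW: P = RT/(V_m − b) − a/V_m² = 20.2360/1.12780 − 1.38/1.34560 = 17.9429 − 1.02556 = 16.9173 atm
Ratio = 16.9173/17.4448 = 0.9698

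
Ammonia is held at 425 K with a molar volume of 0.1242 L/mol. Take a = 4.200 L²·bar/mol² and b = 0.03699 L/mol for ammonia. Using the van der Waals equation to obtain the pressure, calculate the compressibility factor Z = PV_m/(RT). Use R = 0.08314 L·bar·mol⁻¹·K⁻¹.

P = RT/(V_m − b) − a/V_m² = (0.08314)(425)/(0.1242 − 0.03699) − 4.200/(0.1242)²
  = 35.335/0.087210 − 272.27 = 405.17 − 272.27 = 132.90 bar
Z = PV_m/(RT) = (132.90)(0.1242)/((0.08314)(425)) = 16.506/35.335 = 0.4671

Z ≈ 0.4671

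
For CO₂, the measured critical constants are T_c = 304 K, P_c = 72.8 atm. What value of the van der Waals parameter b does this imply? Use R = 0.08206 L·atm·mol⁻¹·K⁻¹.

From T_c = 8a/(27Rb) and P_c = a/(27b²): b = R T_c/(8 P_c).
b = (0.08206)(304)/(8×72.8) = 24.946/582.40 = 0.04283 L/mol

b ≈ 0.04283 L/mol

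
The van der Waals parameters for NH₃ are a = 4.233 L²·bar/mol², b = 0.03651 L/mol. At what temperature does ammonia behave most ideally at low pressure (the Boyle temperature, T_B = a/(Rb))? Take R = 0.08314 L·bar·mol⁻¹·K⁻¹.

For a van der Waals gas the second virial coefficient B₂ = b − a/(RT) vanishes at T_B = a/(Rb).
T_B = 4.233/(0.08314×0.03651) = 4.233/0.0030354 = 1395 K

T_B ≈ 1395 K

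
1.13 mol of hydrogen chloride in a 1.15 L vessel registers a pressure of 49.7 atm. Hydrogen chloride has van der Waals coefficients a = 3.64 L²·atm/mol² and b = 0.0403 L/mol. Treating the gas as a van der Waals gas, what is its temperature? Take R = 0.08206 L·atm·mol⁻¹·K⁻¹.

T ≈ 633.8 K

T = (P + a n²/V²)(V − nb)/(nR)
P + a n²/V² = 49.7 + (3.64)(1.13)²/(1.15)² = 53.214 atm
V − nb = 1.15 − (1.13)(0.0403) = 1.1045 L
T = (53.214)(1.1045)/((1.13)(0.08206)) = 633.8 K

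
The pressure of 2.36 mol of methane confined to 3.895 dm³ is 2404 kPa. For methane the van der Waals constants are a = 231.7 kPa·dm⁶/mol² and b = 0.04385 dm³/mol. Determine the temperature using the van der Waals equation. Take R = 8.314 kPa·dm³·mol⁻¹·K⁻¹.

T = (P + a n²/V²)(V − nb)/(nR)
P + a n²/V² = 2404 + (231.7)(2.36)²/(3.895)² = 2489.1 kPa
V − nb = 3.895 − (2.36)(0.04385) = 3.7915 dm³
T = (2489.1)(3.7915)/((2.36)(8.314)) = 481.0 K

T ≈ 481.0 K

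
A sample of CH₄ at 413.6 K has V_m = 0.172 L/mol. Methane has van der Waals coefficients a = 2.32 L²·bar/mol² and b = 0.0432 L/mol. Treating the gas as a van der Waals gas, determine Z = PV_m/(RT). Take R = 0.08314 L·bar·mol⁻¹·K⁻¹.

Z ≈ 0.9431

P = RT/(V_m − b) − a/V_m² = (0.08314)(413.6)/(0.172 − 0.0432) − 2.32/(0.172)²
  = 34.387/0.12880 − 78.421 = 266.98 − 78.421 = 188.56 bar
Z = PV_m/(RT) = (188.56)(0.172)/((0.08314)(413.6)) = 32.432/34.387 = 0.9431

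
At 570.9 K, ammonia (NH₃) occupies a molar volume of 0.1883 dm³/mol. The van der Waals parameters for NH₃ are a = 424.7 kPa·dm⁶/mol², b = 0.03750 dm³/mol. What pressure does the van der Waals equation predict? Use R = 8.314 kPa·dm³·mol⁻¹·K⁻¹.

P = RT/(V_m − b) − a/V_m²
RT/(V_m − b) = (8.314)(570.9)/(0.1883 − 0.03750) = 4746.5/0.15080 = 31475 kPa
a/V_m² = 424.7/(0.1883)² = 11978 kPa
P = 31475 − 11978 = 19497 kPa

P ≈ 19497 kPa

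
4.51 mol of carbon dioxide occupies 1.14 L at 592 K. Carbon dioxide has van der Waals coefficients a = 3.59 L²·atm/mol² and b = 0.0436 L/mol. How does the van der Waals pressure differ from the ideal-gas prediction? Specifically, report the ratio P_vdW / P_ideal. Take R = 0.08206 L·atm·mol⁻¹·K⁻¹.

P_vdW / P_ideal ≈ 0.9161

Ideal: P_ideal = nRT/V = (4.51)(0.08206)(592)/1.14 = 192.187 atm
vdW: P = nRT/(V − nb) − a n²/V² = 219.094/0.943364 − 73.0210/1.29960 = 232.248 − 56.1873 = 176.061 atm
Ratio = 176.061/192.187 = 0.9161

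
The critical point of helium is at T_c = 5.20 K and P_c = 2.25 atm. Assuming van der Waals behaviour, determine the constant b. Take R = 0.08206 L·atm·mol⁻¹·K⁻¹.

b ≈ 0.02371 L/mol

From T_c = 8a/(27Rb) and P_c = a/(27b²): b = R T_c/(8 P_c).
b = (0.08206)(5.20)/(8×2.25) = 0.42671/18.000 = 0.02371 L/mol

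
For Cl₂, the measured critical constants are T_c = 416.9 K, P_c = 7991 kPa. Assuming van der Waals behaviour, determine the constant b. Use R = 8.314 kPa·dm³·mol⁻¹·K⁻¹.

b ≈ 0.05422 dm³/mol

From T_c = 8a/(27Rb) and P_c = a/(27b²): b = R T_c/(8 P_c).
b = (8.314)(416.9)/(8×7991) = 3466.1/63928 = 0.05422 dm³/mol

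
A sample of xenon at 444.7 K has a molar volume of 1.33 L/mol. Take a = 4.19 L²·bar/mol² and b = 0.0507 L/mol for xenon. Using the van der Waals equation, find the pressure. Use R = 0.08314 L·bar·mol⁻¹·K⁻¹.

P = RT/(V_m − b) − a/V_m²
RT/(V_m − b) = (0.08314)(444.7)/(1.33 − 0.0507) = 36.972/1.2793 = 28.900 bar
a/V_m² = 4.19/(1.33)² = 2.3687 bar
P = 28.900 − 2.3687 = 26.53 bar

P ≈ 26.53 bar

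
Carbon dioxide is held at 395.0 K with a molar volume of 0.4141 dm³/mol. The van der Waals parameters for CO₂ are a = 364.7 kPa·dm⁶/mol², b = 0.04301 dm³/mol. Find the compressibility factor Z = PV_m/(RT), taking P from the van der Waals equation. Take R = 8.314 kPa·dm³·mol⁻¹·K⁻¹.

P = RT/(V_m − b) − a/V_m² = (8.314)(395.0)/(0.4141 − 0.04301) − 364.7/(0.4141)²
  = 3284.0/0.37109 − 2126.8 = 8849.6 − 2126.8 = 6722.8 kPa
Z = PV_m/(RT) = (6722.8)(0.4141)/((8.314)(395.0)) = 2783.9/3284.0 = 0.8477

Z ≈ 0.8477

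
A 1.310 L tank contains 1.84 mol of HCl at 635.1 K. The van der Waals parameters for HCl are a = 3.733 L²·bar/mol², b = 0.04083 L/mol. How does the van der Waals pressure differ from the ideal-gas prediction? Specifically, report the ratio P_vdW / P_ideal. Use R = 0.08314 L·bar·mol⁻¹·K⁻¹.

Ideal: P_ideal = nRT/V = (1.84)(0.08314)(635.1)/1.310 = 74.1649 bar
vdW: P = nRT/(V − nb) − a n²/V² = 97.1561/1.23487 − 12.6384/1.71610 = 78.6772 − 7.36461 = 71.3126 bar
Ratio = 71.3126/74.1649 = 0.9615

P_vdW / P_ideal ≈ 0.9615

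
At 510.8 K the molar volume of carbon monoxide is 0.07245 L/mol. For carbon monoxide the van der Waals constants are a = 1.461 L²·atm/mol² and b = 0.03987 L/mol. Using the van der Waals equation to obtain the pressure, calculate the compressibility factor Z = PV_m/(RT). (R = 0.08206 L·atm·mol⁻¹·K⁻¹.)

Z ≈ 1.743

P = RT/(V_m − b) − a/V_m² = (0.08206)(510.8)/(0.07245 − 0.03987) − 1.461/(0.07245)²
  = 41.916/0.032580 − 278.34 = 1286.6 − 278.34 = 1008.3 atm
Z = PV_m/(RT) = (1008.3)(0.07245)/((0.08206)(510.8)) = 73.051/41.916 = 1.743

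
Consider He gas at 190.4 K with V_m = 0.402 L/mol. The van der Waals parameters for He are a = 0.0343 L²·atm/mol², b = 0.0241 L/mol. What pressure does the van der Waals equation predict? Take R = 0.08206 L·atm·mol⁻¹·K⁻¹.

P = RT/(V_m − b) − a/V_m²
RT/(V_m − b) = (0.08206)(190.4)/(0.402 − 0.0241) = 15.624/0.37790 = 41.344 atm
a/V_m² = 0.0343/(0.402)² = 0.21225 atm
P = 41.344 − 0.21225 = 41.13 atm

P ≈ 41.13 atm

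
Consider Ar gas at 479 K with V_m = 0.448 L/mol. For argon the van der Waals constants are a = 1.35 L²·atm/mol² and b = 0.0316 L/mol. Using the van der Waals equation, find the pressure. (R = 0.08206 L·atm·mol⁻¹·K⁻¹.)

P ≈ 87.67 atm

P = RT/(V_m − b) − a/V_m²
RT/(V_m − b) = (0.08206)(479)/(0.448 − 0.0316) = 39.307/0.41640 = 94.397 atm
a/V_m² = 1.35/(0.448)² = 6.7263 atm
P = 94.397 − 6.7263 = 87.67 atm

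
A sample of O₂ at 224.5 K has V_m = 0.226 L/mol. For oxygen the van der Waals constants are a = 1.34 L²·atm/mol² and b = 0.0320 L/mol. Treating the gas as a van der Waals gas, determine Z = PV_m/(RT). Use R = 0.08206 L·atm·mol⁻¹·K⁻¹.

Z ≈ 0.8431

P = RT/(V_m − b) − a/V_m² = (0.08206)(224.5)/(0.226 − 0.0320) − 1.34/(0.226)²
  = 18.422/0.19400 − 26.235 = 94.959 − 26.235 = 68.724 atm
Z = PV_m/(RT) = (68.724)(0.226)/((0.08206)(224.5)) = 15.532/18.422 = 0.8431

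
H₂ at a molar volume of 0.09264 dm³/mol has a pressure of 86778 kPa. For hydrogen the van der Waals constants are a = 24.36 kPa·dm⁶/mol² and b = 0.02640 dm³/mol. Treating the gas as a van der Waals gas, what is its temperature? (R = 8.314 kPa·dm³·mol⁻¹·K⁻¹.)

T = (P + a/V_m²)(V_m − b)/R
P + a/V_m² = 86778 + 24.36/(0.09264)² = 89616 kPa
V_m − b = 0.09264 − 0.02640 = 0.066240 dm³/mol
T = (89616)(0.066240)/8.314 = 714.0 K

T ≈ 714.0 K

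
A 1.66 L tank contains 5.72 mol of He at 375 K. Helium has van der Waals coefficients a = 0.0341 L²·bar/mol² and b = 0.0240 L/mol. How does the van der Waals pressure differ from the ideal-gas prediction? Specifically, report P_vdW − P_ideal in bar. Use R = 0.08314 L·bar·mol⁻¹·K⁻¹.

Ideal: P_ideal = nRT/V = (5.72)(0.08314)(375)/1.66 = 107.431 bar
vdW: P = nRT/(V − nb) − a n²/V² = 178.335/1.52272 − 1.11570/2.75560 = 117.116 − 0.404885 = 116.711 bar
ΔP = 116.711 − 107.431 = 9.28 bar

ΔP ≈ 9.28 bar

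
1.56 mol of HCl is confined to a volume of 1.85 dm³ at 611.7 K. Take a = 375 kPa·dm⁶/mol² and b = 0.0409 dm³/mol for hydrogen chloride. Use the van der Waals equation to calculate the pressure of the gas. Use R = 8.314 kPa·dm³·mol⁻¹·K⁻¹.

P ≈ 4175 kPa

P = nRT/(V − nb) − a n²/V²
nRT/(V − nb) = (1.56)(8.314)(611.7)/(1.85 − 1.56×0.0409) = 7933.7/1.7862 = 4441.7 kPa
a n²/V² = (375)(1.56)²/(1.85)² = 266.65 kPa
P = 4441.7 − 266.65 = 4175 kPa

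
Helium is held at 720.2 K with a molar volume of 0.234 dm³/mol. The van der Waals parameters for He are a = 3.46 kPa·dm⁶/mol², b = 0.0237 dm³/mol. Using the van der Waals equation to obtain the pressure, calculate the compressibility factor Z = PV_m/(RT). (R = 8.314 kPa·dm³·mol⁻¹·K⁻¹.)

P = RT/(V_m − b) − a/V_m² = (8.314)(720.2)/(0.234 − 0.0237) − 3.46/(0.234)²
  = 5987.7/0.21030 − 63.189 = 28472 − 63.189 = 28409 kPa
Z = PV_m/(RT) = (28409)(0.234)/((8.314)(720.2)) = 6647.7/5987.7 = 1.110

Z ≈ 1.110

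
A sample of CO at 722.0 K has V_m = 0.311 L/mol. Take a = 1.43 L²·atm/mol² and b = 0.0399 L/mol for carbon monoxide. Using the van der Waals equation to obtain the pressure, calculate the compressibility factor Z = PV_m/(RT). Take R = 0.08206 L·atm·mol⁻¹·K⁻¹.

Z ≈ 1.070

P = RT/(V_m − b) − a/V_m² = (0.08206)(722.0)/(0.311 − 0.0399) − 1.43/(0.311)²
  = 59.247/0.27110 − 14.785 = 218.54 − 14.785 = 203.76 atm
Z = PV_m/(RT) = (203.76)(0.311)/((0.08206)(722.0)) = 63.369/59.247 = 1.070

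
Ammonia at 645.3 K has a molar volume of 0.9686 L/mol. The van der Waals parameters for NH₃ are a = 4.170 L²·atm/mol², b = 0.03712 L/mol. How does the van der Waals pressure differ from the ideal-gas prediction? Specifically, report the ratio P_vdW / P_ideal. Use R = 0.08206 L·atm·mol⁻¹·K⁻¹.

Ideal: P_ideal = RT/V_m = (0.08206)(645.3)/0.9686 = 54.6700 atm
vdW: P = RT/(V_m − b) − a/V_m² = 52.9533/0.931480 − 4.170/0.938186 = 56.8486 − 4.44475 = 52.4039 atm
Ratio = 52.4039/54.6700 = 0.9585

P_vdW / P_ideal ≈ 0.9585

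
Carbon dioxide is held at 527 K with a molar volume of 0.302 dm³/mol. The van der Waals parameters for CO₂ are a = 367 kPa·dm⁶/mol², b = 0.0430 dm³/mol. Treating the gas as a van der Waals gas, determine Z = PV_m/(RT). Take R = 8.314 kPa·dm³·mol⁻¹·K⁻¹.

P = RT/(V_m − b) − a/V_m² = (8.314)(527)/(0.302 − 0.0430) − 367/(0.302)²
  = 4381.5/0.25900 − 4023.9 = 16917 − 4023.9 = 12893 kPa
Z = PV_m/(RT) = (12893)(0.302)/((8.314)(527)) = 3893.7/4381.5 = 0.8887

Z ≈ 0.8887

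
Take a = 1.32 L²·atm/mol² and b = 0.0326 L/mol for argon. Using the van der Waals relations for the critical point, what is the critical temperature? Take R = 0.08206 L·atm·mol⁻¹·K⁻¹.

For a van der Waals gas, T_c = 8a/(27Rb).
T_c = 8×1.32/(27×0.08206×0.0326) = 10.560/0.072229 = 146.2 K

T_c ≈ 146.2 K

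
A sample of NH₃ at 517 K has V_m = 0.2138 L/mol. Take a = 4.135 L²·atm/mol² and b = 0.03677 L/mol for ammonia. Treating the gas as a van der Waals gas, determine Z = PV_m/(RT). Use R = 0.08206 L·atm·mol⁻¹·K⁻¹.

P = RT/(V_m − b) − a/V_m² = (0.08206)(517)/(0.2138 − 0.03677) − 4.135/(0.2138)²
  = 42.425/0.17703 − 90.461 = 239.65 − 90.461 = 149.19 atm
Z = PV_m/(RT) = (149.19)(0.2138)/((0.08206)(517)) = 31.897/42.425 = 0.7518

Z ≈ 0.7518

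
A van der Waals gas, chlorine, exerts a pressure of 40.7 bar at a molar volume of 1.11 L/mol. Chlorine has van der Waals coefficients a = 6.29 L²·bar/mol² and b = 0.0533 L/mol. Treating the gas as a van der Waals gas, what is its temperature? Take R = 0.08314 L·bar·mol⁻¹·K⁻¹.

T = (P + a/V_m²)(V_m − b)/R
P + a/V_m² = 40.7 + 6.29/(1.11)² = 45.805 bar
V_m − b = 1.11 − 0.0533 = 1.0567 L/mol
T = (45.805)(1.0567)/0.08314 = 582.2 K

T ≈ 582.2 K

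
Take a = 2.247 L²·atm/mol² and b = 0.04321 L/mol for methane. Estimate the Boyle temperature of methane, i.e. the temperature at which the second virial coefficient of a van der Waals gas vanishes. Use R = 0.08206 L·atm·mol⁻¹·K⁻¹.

For a van der Waals gas the second virial coefficient B₂ = b − a/(RT) vanishes at T_B = a/(Rb).
T_B = 2.247/(0.08206×0.04321) = 2.247/0.0035458 = 633.7 K

T_B ≈ 633.7 K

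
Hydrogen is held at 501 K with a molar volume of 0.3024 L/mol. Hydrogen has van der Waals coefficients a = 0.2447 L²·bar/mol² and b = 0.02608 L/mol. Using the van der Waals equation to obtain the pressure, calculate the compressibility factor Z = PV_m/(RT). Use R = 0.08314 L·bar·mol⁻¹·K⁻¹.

P = RT/(V_m − b) − a/V_m² = (0.08314)(501)/(0.3024 − 0.02608) − 0.2447/(0.3024)²
  = 41.653/0.27632 − 2.6759 = 150.74 − 2.6759 = 148.06 bar
Z = PV_m/(RT) = (148.06)(0.3024)/((0.08314)(501)) = 44.773/41.653 = 1.075

Z ≈ 1.075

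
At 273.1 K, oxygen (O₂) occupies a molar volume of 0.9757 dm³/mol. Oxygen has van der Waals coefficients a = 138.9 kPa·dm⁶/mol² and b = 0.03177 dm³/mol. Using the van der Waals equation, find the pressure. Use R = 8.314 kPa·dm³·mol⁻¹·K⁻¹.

P ≈ 2260 kPa

P = RT/(V_m − b) − a/V_m²
RT/(V_m − b) = (8.314)(273.1)/(0.9757 − 0.03177) = 2270.6/0.94393 = 2405.5 kPa
a/V_m² = 138.9/(0.9757)² = 145.90 kPa
P = 2405.5 − 145.90 = 2260 kPa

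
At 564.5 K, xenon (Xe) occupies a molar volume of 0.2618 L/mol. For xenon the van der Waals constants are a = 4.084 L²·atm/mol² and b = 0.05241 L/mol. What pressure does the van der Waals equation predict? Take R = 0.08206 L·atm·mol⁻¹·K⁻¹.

P ≈ 161.6 atm

P = RT/(V_m − b) − a/V_m²
RT/(V_m − b) = (0.08206)(564.5)/(0.2618 − 0.05241) = 46.323/0.20939 = 221.23 atm
a/V_m² = 4.084/(0.2618)² = 59.586 atm
P = 221.23 − 59.586 = 161.6 atm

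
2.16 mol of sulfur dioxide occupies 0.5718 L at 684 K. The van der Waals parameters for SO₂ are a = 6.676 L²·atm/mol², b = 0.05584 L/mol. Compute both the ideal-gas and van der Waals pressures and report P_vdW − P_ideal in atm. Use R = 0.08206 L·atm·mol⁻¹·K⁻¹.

ΔP ≈ -38.58 atm

Ideal: P_ideal = nRT/V = (2.16)(0.08206)(684)/0.5718 = 212.030 atm
vdW: P = nRT/(V − nb) − a n²/V² = 121.239/0.451186 − 31.1475/0.326955 = 268.712 − 95.2654 = 173.447 atm
ΔP = 173.447 − 212.030 = -38.58 atm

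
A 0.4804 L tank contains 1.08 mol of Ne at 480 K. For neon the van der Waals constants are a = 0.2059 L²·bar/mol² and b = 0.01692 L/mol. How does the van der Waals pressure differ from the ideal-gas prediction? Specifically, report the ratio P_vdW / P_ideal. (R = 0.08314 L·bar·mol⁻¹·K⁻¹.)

P_vdW / P_ideal ≈ 1.028

Ideal: P_ideal = nRT/V = (1.08)(0.08314)(480)/0.4804 = 89.7164 bar
vdW: P = nRT/(V − nb) − a n²/V² = 43.0998/0.462126 − 0.240162/0.230784 = 93.2642 − 1.04064 = 92.2236 bar
Ratio = 92.2236/89.7164 = 1.028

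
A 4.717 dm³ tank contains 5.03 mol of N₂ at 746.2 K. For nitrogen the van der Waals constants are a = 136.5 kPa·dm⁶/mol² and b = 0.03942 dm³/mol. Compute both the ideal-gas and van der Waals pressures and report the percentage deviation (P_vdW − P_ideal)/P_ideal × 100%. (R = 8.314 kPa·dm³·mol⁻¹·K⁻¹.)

Ideal: P_ideal = nRT/V = (5.03)(8.314)(746.2)/4.717 = 6615.57 kPa
vdW: P = nRT/(V − nb) − a n²/V² = 31205.7/4.51872 − 3453.57/22.2501 = 6905.87 − 155.216 = 6750.65 kPa
% deviation = (6750.65 − 6615.57)/6615.57 × 100% = 2.04%

2.04 %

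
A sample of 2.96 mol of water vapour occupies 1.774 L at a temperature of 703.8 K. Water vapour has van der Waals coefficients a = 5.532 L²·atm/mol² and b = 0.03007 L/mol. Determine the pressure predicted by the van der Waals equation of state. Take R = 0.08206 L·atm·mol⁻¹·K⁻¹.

P = nRT/(V − nb) − a n²/V²
nRT/(V − nb) = (2.96)(0.08206)(703.8)/(1.774 − 2.96×0.03007) = 170.95/1.6850 = 101.45 atm
a n²/V² = (5.532)(2.96)²/(1.774)² = 15.401 atm
P = 101.45 − 15.401 = 86.05 atm

P ≈ 86.05 atm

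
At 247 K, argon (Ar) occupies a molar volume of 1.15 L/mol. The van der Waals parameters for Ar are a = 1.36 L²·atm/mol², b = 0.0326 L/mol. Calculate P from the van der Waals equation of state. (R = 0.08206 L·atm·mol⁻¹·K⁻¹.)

P = RT/(V_m − b) − a/V_m²
RT/(V_m − b) = (0.08206)(247)/(1.15 − 0.0326) = 20.269/1.1174 = 18.139 atm
a/V_m² = 1.36/(1.15)² = 1.0284 atm
P = 18.139 − 1.0284 = 17.11 atm

P ≈ 17.11 atm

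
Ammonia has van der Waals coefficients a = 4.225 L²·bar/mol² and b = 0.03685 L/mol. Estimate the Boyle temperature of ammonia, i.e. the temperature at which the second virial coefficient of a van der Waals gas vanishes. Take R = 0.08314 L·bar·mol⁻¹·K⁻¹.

T_B ≈ 1379 K

For a van der Waals gas the second virial coefficient B₂ = b − a/(RT) vanishes at T_B = a/(Rb).
T_B = 4.225/(0.08314×0.03685) = 4.225/0.0030637 = 1379 K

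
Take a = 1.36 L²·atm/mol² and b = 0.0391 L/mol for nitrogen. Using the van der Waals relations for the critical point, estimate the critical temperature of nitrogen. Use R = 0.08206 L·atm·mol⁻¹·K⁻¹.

For a van der Waals gas, T_c = 8a/(27Rb).
T_c = 8×1.36/(27×0.08206×0.0391) = 10.880/0.086631 = 125.6 K

T_c ≈ 125.6 K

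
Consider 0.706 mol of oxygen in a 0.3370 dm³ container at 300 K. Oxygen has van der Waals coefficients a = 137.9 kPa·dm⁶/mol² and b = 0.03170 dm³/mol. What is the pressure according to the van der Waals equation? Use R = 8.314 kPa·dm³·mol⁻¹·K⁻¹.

P ≈ 4992 kPa

P = nRT/(V − nb) − a n²/V²
nRT/(V − nb) = (0.706)(8.314)(300)/(0.3370 − 0.706×0.03170) = 1760.9/0.31462 = 5596.9 kPa
a n²/V² = (137.9)(0.706)²/(0.3370)² = 605.22 kPa
P = 5596.9 − 605.22 = 4992 kPa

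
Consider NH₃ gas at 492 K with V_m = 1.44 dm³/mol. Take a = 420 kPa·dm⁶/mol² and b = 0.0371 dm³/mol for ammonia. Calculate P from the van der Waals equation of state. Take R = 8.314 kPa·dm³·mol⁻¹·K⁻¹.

P ≈ 2713 kPa

P = RT/(V_m − b) − a/V_m²
RT/(V_m − b) = (8.314)(492)/(1.44 − 0.0371) = 4090.5/1.4029 = 2915.7 kPa
a/V_m² = 420/(1.44)² = 202.55 kPa
P = 2915.7 − 202.55 = 2713 kPa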